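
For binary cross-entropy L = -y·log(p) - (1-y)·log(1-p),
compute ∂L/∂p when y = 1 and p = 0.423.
∂L/∂p = -2.364

∂L/∂p = -y/p + (1-y)/(1-p) = -1/0.423 + 0 = -2.364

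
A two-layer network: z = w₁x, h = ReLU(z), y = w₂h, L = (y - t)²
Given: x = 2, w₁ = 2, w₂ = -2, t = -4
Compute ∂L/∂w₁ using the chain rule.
∂L/∂w₁ = 32

Forward pass:
z = w₁x = 2×2 = 4
h = ReLU(4) = 4
y = w₂h = -2×4 = -8

Backward pass:
∂L/∂y = 2(y - t) = 2(-8 - -4) = -8
∂y/∂h = w₂ = -2
∂h/∂z = 1 (ReLU derivative)
∂z/∂w₁ = x = 2

∂L/∂w₁ = -8 × -2 × 1 × 2 = 32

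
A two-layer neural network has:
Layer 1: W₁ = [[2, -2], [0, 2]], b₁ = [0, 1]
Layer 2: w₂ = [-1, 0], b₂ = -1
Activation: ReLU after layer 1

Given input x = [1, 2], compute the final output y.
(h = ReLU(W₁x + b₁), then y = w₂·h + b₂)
y = -1

Layer 1 pre-activation: z₁ = [-2, 5]
After ReLU: h = [0, 5]
Layer 2 output: y = -1×0 + 0×5 + -1 = -1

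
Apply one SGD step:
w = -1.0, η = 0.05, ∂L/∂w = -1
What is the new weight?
w_new = -0.95

w_new = w - η·∂L/∂w = -1.0 - 0.05×(-1) = -1.0 - (-0.05) = -0.95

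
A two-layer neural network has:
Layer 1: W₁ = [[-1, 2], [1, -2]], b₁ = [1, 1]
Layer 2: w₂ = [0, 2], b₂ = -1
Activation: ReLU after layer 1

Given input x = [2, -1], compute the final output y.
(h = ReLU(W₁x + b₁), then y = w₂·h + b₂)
y = 9

Layer 1 pre-activation: z₁ = [-3, 5]
After ReLU: h = [0, 5]
Layer 2 output: y = 0×0 + 2×5 + -1 = 9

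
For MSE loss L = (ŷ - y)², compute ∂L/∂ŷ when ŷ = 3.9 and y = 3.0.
∂L/∂ŷ = 1.8

∂L/∂ŷ = 2(ŷ - y) = 2(3.9 - 3.0) = 2(0.9) = 1.8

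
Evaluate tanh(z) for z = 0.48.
0.4462

tanh(0.48) = (e^(0.48) - e^(-0.48))/(e^(0.48) + e^(-0.48)) = 0.4462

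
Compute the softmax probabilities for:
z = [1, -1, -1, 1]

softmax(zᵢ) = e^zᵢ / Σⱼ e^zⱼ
p = [0.4404, 0.0596, 0.0596, 0.4404]

exp(z) = [2.718, 0.3679, 0.3679, 2.718]
Sum = 6.172
p = [0.4404, 0.0596, 0.0596, 0.4404]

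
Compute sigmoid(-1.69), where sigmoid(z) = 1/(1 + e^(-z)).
0.1558

sigmoid(-1.69) = 1/(1 + e^(1.69)) = 1/(1 + 5.419) = 0.1558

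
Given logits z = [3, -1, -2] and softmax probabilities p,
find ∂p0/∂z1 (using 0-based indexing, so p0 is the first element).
∂p0/∂z1 = -0.01743

p = softmax(z) = [0.9756, 0.01787, 0.006573]
p0 = 0.9756, p1 = 0.01787

∂p0/∂z1 = -p0 × p1 = -0.9756 × 0.01787 = -0.01743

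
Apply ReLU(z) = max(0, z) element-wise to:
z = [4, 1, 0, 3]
h = [4, 1, 0, 3]

ReLU applied element-wise: max(0,4)=4, max(0,1)=1, max(0,0)=0, max(0,3)=3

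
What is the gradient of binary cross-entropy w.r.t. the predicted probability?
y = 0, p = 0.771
∂L/∂p = 4.367

∂L/∂p = -y/p + (1-y)/(1-p) = 0 + 1/0.229 = 4.367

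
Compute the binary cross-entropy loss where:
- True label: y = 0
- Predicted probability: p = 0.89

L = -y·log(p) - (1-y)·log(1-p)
L = 2.207

L = -0·log(0.89) - 1·log(0.11) = -log(0.11) = 2.207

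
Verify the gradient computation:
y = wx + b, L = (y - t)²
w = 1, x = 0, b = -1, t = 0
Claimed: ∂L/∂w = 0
Correct

y = (1)(0) + -1 = -1
∂L/∂y = 2(y - t) = 2(-1 - 0) = -2
∂y/∂w = x = 0
∂L/∂w = -2 × 0 = 0

Claimed value: 0
Correct: The correct gradient is 0.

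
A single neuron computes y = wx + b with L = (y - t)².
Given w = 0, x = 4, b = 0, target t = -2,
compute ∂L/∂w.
∂L/∂w = 16

y = wx + b = (0)(4) + 0 = 0
∂L/∂y = 2(y - t) = 2(0 - -2) = 4
∂y/∂w = x = 4
∂L/∂w = ∂L/∂y · ∂y/∂w = 4 × 4 = 16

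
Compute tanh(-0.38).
-0.3627

tanh(-0.38) = (e^(-0.38) - e^(0.38))/(e^(-0.38) + e^(0.38)) = -0.3627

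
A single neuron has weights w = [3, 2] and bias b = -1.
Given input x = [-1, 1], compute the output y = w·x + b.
y = -2

y = (3)(-1) + (2)(1) + -1 = -2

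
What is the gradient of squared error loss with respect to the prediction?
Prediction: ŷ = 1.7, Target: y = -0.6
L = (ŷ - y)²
∂L/∂ŷ = 4.6

∂L/∂ŷ = 2(ŷ - y) = 2(1.7 - -0.6) = 2(2.3) = 4.6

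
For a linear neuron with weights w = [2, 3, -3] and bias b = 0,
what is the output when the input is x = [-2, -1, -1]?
y = -4

y = (2)(-2) + (3)(-1) + (-3)(-1) + 0 = -4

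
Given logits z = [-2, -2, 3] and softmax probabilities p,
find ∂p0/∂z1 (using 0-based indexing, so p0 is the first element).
∂p0/∂z1 = -4.42e-05

p = softmax(z) = [0.006648, 0.006648, 0.9867]
p0 = 0.006648, p1 = 0.006648

∂p0/∂z1 = -p0 × p1 = -0.006648 × 0.006648 = -4.42e-05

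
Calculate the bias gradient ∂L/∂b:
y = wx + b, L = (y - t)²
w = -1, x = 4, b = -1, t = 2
∂L/∂b = -14

y = wx + b = (-1)(4) + -1 = -5
∂L/∂y = 2(y - t) = 2(-5 - 2) = -14
∂y/∂b = 1
∂L/∂b = ∂L/∂y · ∂y/∂b = -14 × 1 = -14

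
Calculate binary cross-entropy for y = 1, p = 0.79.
L = 0.2357

L = -1·log(0.79) - 0·log(0.21) = -log(0.79) = 0.2357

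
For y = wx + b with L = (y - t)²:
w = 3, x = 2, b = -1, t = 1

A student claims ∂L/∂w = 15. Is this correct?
Incorrect

y = (3)(2) + -1 = 5
∂L/∂y = 2(y - t) = 2(5 - 1) = 8
∂y/∂w = x = 2
∂L/∂w = 8 × 2 = 16

Claimed value: 15
Incorrect: The correct gradient is 16.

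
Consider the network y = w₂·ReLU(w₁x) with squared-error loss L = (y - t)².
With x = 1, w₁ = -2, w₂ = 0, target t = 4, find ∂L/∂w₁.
∂L/∂w₁ = 0

Forward pass:
z = w₁x = -2×1 = -2
h = ReLU(-2) = 0
y = w₂h = 0×0 = 0

Backward pass:
∂L/∂y = 2(y - t) = 2(0 - 4) = -8
∂y/∂h = w₂ = 0
∂h/∂z = 0 (ReLU derivative)
∂z/∂w₁ = x = 1

∂L/∂w₁ = -8 × 0 × 0 × 1 = 0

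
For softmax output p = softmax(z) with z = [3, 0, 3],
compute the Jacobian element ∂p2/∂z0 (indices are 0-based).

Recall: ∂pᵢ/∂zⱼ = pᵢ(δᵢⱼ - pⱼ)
∂p2/∂z0 = -0.238

p = softmax(z) = [0.4879, 0.02429, 0.4879]
p2 = 0.4879, p0 = 0.4879

∂p2/∂z0 = -p2 × p0 = -0.4879 × 0.4879 = -0.238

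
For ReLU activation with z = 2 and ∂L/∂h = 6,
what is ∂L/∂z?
∂L/∂z = 6

h = ReLU(2) = 2
Since z > 0: ∂h/∂z = 1
∂L/∂z = ∂L/∂h · ∂h/∂z = 6 × 1 = 6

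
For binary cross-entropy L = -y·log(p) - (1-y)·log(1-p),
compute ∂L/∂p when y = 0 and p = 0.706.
∂L/∂p = 3.401

∂L/∂p = -y/p + (1-y)/(1-p) = 0 + 1/0.294 = 3.401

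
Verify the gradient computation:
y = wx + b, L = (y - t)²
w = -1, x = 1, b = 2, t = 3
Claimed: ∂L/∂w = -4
Correct

y = (-1)(1) + 2 = 1
∂L/∂y = 2(y - t) = 2(1 - 3) = -4
∂y/∂w = x = 1
∂L/∂w = -4 × 1 = -4

Claimed value: -4
Correct: The correct gradient is -4.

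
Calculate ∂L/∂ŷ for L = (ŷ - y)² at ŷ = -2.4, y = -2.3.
∂L/∂ŷ = -0.2

∂L/∂ŷ = 2(ŷ - y) = 2(-2.4 - -2.3) = 2(-0.1) = -0.2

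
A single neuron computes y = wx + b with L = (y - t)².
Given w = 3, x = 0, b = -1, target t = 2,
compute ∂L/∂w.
∂L/∂w = 0

y = wx + b = (3)(0) + -1 = -1
∂L/∂y = 2(y - t) = 2(-1 - 2) = -6
∂y/∂w = x = 0
∂L/∂w = ∂L/∂y · ∂y/∂w = -6 × 0 = 0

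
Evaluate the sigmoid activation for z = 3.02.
0.9535

sigmoid(3.02) = 1/(1 + e^(-3.02)) = 1/(1 + 0.0488) = 0.9535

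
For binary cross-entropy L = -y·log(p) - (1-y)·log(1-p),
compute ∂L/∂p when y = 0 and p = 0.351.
∂L/∂p = 1.541

∂L/∂p = -y/p + (1-y)/(1-p) = 0 + 1/0.649 = 1.541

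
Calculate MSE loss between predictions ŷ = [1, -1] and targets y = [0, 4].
MSE = 13

MSE = (1/2)((1-0)² + (-1-4)²) = (1/2)(1 + 25) = 13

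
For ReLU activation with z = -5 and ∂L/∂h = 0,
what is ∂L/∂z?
∂L/∂z = 0

h = ReLU(-5) = 0
Since z < 0: ∂h/∂z = 0
∂L/∂z = ∂L/∂h · ∂h/∂z = 0 × 0 = 0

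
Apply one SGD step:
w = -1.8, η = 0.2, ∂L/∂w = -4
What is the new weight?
w_new = -1

w_new = w - η·∂L/∂w = -1.8 - 0.2×(-4) = -1.8 - (-0.8) = -1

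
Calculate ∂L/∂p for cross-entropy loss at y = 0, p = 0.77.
∂L/∂p = 4.348

∂L/∂p = -y/p + (1-y)/(1-p) = 0 + 1/0.23 = 4.348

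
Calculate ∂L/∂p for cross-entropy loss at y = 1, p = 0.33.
∂L/∂p = -3.03

∂L/∂p = -y/p + (1-y)/(1-p) = -1/0.33 + 0 = -3.03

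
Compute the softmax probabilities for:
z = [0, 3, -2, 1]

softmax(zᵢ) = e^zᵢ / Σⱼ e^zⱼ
p = [0.0418, 0.839, 0.0057, 0.1135]

exp(z) = [1, 20.09, 0.1353, 2.718]
Sum = 23.94
p = [0.0418, 0.839, 0.0057, 0.1135]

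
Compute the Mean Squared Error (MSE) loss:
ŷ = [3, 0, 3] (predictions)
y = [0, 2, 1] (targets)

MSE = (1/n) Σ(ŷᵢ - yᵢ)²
MSE = 5.667

MSE = (1/3)((3-0)² + (0-2)² + (3-1)²) = (1/3)(9 + 4 + 4) = 5.667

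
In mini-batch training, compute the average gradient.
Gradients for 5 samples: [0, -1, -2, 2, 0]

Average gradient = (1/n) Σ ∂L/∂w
Average gradient = -0.2

Average = (1/5)(0 + -1 + -2 + 2 + 0) = -1/5 = -0.2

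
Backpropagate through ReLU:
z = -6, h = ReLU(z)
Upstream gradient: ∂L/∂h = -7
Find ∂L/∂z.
∂L/∂z = 0

h = ReLU(-6) = 0
Since z < 0: ∂h/∂z = 0
∂L/∂z = ∂L/∂h · ∂h/∂z = -7 × 0 = 0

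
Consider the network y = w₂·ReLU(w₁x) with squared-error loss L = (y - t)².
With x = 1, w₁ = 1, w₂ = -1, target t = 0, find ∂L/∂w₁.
∂L/∂w₁ = 2

Forward pass:
z = w₁x = 1×1 = 1
h = ReLU(1) = 1
y = w₂h = -1×1 = -1

Backward pass:
∂L/∂y = 2(y - t) = 2(-1 - 0) = -2
∂y/∂h = w₂ = -1
∂h/∂z = 1 (ReLU derivative)
∂z/∂w₁ = x = 1

∂L/∂w₁ = -2 × -1 × 1 × 1 = 2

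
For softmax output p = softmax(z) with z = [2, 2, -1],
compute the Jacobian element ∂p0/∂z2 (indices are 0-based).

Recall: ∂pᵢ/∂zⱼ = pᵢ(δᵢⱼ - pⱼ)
∂p0/∂z2 = -0.01185

p = softmax(z) = [0.4879, 0.4879, 0.02429]
p0 = 0.4879, p2 = 0.02429

∂p0/∂z2 = -p0 × p2 = -0.4879 × 0.02429 = -0.01185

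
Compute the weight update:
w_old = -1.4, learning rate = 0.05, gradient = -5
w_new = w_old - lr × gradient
w_new = -1.15

w_new = w - η·∂L/∂w = -1.4 - 0.05×(-5) = -1.4 - (-0.25) = -1.15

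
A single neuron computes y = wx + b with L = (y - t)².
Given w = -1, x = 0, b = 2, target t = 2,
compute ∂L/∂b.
∂L/∂b = 0

y = wx + b = (-1)(0) + 2 = 2
∂L/∂y = 2(y - t) = 2(2 - 2) = 0
∂y/∂b = 1
∂L/∂b = ∂L/∂y · ∂y/∂b = 0 × 1 = 0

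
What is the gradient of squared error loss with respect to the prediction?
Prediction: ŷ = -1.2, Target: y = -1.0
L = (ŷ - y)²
∂L/∂ŷ = -0.4

∂L/∂ŷ = 2(ŷ - y) = 2(-1.2 - -1.0) = 2(-0.2) = -0.4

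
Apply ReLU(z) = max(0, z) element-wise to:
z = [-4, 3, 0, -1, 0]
h = [0, 3, 0, 0, 0]

ReLU applied element-wise: max(0,-4)=0, max(0,3)=3, max(0,0)=0, max(0,-1)=0, max(0,0)=0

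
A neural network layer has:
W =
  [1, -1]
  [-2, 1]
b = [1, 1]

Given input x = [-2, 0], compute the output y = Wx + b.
y = [-1, 5]

Wx = [1×-2 + -1×0, -2×-2 + 1×0]
   = [-2, 4]
y = Wx + b = [-2 + 1, 4 + 1] = [-1, 5]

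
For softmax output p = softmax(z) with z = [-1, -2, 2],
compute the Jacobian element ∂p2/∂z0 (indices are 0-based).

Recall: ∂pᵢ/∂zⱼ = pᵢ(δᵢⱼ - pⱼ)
∂p2/∂z0 = -0.04364

p = softmax(z) = [0.04661, 0.01715, 0.9362]
p2 = 0.9362, p0 = 0.04661

∂p2/∂z0 = -p2 × p0 = -0.9362 × 0.04661 = -0.04364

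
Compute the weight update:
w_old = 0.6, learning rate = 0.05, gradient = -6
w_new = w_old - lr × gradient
w_new = 0.9

w_new = w - η·∂L/∂w = 0.6 - 0.05×(-6) = 0.6 - (-0.3) = 0.9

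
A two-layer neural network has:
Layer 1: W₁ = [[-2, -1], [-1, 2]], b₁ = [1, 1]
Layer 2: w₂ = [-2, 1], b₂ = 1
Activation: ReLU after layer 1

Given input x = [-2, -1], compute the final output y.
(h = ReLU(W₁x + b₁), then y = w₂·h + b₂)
y = -10

Layer 1 pre-activation: z₁ = [6, 1]
After ReLU: h = [6, 1]
Layer 2 output: y = -2×6 + 1×1 + 1 = -10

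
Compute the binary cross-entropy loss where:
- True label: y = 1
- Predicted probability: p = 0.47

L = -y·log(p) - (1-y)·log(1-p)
L = 0.755

L = -1·log(0.47) - 0·log(0.53) = -log(0.47) = 0.755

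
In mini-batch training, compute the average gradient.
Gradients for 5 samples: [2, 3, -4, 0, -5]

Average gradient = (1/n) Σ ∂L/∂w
Average gradient = -0.8

Average = (1/5)(2 + 3 + -4 + 0 + -5) = -4/5 = -0.8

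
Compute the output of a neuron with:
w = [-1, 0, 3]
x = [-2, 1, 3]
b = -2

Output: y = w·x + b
y = 9

y = (-1)(-2) + (0)(1) + (3)(3) + -2 = 9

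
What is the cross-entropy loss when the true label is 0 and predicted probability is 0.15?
L = 0.1625

L = -0·log(0.15) - 1·log(0.85) = -log(0.85) = 0.1625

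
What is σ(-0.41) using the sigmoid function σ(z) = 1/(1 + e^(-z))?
0.3989

sigmoid(-0.41) = 1/(1 + e^(0.41)) = 1/(1 + 1.507) = 0.3989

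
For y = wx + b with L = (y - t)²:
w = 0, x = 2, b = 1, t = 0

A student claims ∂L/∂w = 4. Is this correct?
Correct

y = (0)(2) + 1 = 1
∂L/∂y = 2(y - t) = 2(1 - 0) = 2
∂y/∂w = x = 2
∂L/∂w = 2 × 2 = 4

Claimed value: 4
Correct: The correct gradient is 4.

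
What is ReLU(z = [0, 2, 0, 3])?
h = [0, 2, 0, 3]

ReLU applied element-wise: max(0,0)=0, max(0,2)=2, max(0,0)=0, max(0,3)=3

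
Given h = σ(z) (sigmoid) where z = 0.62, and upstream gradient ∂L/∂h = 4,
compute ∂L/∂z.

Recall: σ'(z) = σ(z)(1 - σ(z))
∂L/∂z = 0.9097

σ(0.62) = 0.6502
σ'(0.62) = σ(0.62)(1 - σ(0.62)) = 0.6502 × 0.3498 = 0.2274
∂L/∂z = ∂L/∂h · σ'(z) = 4 × 0.2274 = 0.9097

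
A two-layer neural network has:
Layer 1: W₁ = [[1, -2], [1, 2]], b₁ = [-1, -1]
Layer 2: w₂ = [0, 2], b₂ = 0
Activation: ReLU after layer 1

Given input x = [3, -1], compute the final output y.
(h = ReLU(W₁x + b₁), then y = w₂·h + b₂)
y = 0

Layer 1 pre-activation: z₁ = [4, 0]
After ReLU: h = [4, 0]
Layer 2 output: y = 0×4 + 2×0 + 0 = 0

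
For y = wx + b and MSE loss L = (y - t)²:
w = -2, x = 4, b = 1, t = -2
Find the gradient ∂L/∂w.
∂L/∂w = -40

y = wx + b = (-2)(4) + 1 = -7
∂L/∂y = 2(y - t) = 2(-7 - -2) = -10
∂y/∂w = x = 4
∂L/∂w = ∂L/∂y · ∂y/∂w = -10 × 4 = -40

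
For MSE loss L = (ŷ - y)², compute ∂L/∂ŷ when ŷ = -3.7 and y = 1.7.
∂L/∂ŷ = -10.8

∂L/∂ŷ = 2(ŷ - y) = 2(-3.7 - 1.7) = 2(-5.4) = -10.8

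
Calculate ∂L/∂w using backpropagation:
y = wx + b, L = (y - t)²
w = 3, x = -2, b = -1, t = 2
∂L/∂w = 36

y = wx + b = (3)(-2) + -1 = -7
∂L/∂y = 2(y - t) = 2(-7 - 2) = -18
∂y/∂w = x = -2
∂L/∂w = ∂L/∂y · ∂y/∂w = -18 × -2 = 36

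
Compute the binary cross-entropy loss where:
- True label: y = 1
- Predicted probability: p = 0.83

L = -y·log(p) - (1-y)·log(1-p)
L = 0.1863

L = -1·log(0.83) - 0·log(0.17) = -log(0.83) = 0.1863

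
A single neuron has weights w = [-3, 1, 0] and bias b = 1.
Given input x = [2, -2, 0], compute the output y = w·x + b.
y = -7

y = (-3)(2) + (1)(-2) + (0)(0) + 1 = -7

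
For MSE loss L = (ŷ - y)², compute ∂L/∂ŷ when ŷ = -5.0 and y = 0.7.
∂L/∂ŷ = -11.4

∂L/∂ŷ = 2(ŷ - y) = 2(-5.0 - 0.7) = 2(-5.7) = -11.4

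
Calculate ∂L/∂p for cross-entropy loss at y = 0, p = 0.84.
∂L/∂p = 6.25

∂L/∂p = -y/p + (1-y)/(1-p) = 0 + 1/0.16 = 6.25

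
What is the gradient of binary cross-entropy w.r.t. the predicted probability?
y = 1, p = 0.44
∂L/∂p = -2.273

∂L/∂p = -y/p + (1-y)/(1-p) = -1/0.44 + 0 = -2.273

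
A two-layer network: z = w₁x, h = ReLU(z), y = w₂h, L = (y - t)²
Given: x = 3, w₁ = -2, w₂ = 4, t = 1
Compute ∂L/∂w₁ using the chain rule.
∂L/∂w₁ = 0

Forward pass:
z = w₁x = -2×3 = -6
h = ReLU(-6) = 0
y = w₂h = 4×0 = 0

Backward pass:
∂L/∂y = 2(y - t) = 2(0 - 1) = -2
∂y/∂h = w₂ = 4
∂h/∂z = 0 (ReLU derivative)
∂z/∂w₁ = x = 3

∂L/∂w₁ = -2 × 4 × 0 × 3 = 0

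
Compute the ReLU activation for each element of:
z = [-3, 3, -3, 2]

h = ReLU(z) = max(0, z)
h = [0, 3, 0, 2]

ReLU applied element-wise: max(0,-3)=0, max(0,3)=3, max(0,-3)=0, max(0,2)=2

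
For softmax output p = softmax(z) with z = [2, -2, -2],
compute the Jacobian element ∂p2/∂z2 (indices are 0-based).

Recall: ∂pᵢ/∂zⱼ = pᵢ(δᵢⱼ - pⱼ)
∂p2/∂z2 = 0.01736

p = softmax(z) = [0.9647, 0.01767, 0.01767]
p2 = 0.01767

∂p2/∂z2 = p2(1 - p2) = 0.01767 × (1 - 0.01767) = 0.01736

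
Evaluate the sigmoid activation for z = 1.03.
0.7369

sigmoid(1.03) = 1/(1 + e^(-1.03)) = 1/(1 + 0.357) = 0.7369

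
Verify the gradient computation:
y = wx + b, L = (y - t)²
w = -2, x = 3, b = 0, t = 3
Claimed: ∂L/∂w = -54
Correct

y = (-2)(3) + 0 = -6
∂L/∂y = 2(y - t) = 2(-6 - 3) = -18
∂y/∂w = x = 3
∂L/∂w = -18 × 3 = -54

Claimed value: -54
Correct: The correct gradient is -54.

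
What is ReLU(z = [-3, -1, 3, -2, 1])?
h = [0, 0, 3, 0, 1]

ReLU applied element-wise: max(0,-3)=0, max(0,-1)=0, max(0,3)=3, max(0,-2)=0, max(0,1)=1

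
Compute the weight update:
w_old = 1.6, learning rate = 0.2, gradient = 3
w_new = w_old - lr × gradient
w_new = 1

w_new = w - η·∂L/∂w = 1.6 - 0.2×(3) = 1.6 - (0.6) = 1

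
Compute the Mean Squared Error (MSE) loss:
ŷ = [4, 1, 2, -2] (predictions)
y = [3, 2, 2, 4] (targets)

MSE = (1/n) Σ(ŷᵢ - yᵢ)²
MSE = 9.5

MSE = (1/4)((4-3)² + (1-2)² + (2-2)² + (-2-4)²) = (1/4)(1 + 1 + 0 + 36) = 9.5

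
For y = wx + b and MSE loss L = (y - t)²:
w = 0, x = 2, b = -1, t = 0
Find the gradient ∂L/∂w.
∂L/∂w = -4

y = wx + b = (0)(2) + -1 = -1
∂L/∂y = 2(y - t) = 2(-1 - 0) = -2
∂y/∂w = x = 2
∂L/∂w = ∂L/∂y · ∂y/∂w = -2 × 2 = -4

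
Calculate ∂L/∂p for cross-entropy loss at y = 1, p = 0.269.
∂L/∂p = -3.717

∂L/∂p = -y/p + (1-y)/(1-p) = -1/0.269 + 0 = -3.717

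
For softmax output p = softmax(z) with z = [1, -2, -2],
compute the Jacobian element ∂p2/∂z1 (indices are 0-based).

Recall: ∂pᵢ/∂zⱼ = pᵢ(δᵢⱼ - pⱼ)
∂p2/∂z1 = -0.00205

p = softmax(z) = [0.9094, 0.04528, 0.04528]
p2 = 0.04528, p1 = 0.04528

∂p2/∂z1 = -p2 × p1 = -0.04528 × 0.04528 = -0.00205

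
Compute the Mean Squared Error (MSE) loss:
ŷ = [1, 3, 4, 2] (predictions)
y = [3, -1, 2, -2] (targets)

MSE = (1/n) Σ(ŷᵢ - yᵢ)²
MSE = 10

MSE = (1/4)((1-3)² + (3--1)² + (4-2)² + (2--2)²) = (1/4)(4 + 16 + 4 + 16) = 10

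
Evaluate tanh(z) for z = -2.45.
-0.9852

tanh(-2.45) = (e^(-2.45) - e^(2.45))/(e^(-2.45) + e^(2.45)) = -0.9852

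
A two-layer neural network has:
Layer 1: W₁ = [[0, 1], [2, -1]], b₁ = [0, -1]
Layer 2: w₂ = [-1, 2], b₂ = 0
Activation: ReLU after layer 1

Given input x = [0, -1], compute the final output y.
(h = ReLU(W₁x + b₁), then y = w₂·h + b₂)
y = 0

Layer 1 pre-activation: z₁ = [-1, 0]
After ReLU: h = [0, 0]
Layer 2 output: y = -1×0 + 2×0 + 0 = 0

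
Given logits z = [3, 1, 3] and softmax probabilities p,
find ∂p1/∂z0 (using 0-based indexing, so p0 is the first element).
∂p1/∂z0 = -0.02968

p = softmax(z) = [0.4683, 0.06338, 0.4683]
p1 = 0.06338, p0 = 0.4683

∂p1/∂z0 = -p1 × p0 = -0.06338 × 0.4683 = -0.02968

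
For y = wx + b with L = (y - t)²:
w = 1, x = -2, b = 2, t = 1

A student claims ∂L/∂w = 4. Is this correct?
Correct

y = (1)(-2) + 2 = 0
∂L/∂y = 2(y - t) = 2(0 - 1) = -2
∂y/∂w = x = -2
∂L/∂w = -2 × -2 = 4

Claimed value: 4
Correct: The correct gradient is 4.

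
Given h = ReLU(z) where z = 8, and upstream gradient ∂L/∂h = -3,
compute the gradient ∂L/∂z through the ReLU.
∂L/∂z = -3

h = ReLU(8) = 8
Since z > 0: ∂h/∂z = 1
∂L/∂z = ∂L/∂h · ∂h/∂z = -3 × 1 = -3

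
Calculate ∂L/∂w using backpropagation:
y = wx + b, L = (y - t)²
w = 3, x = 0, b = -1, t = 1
∂L/∂w = 0

y = wx + b = (3)(0) + -1 = -1
∂L/∂y = 2(y - t) = 2(-1 - 1) = -4
∂y/∂w = x = 0
∂L/∂w = ∂L/∂y · ∂y/∂w = -4 × 0 = 0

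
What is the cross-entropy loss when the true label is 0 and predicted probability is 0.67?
L = 1.109

L = -0·log(0.67) - 1·log(0.33) = -log(0.33) = 1.109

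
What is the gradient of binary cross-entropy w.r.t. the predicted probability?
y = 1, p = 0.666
∂L/∂p = -1.502

∂L/∂p = -y/p + (1-y)/(1-p) = -1/0.666 + 0 = -1.502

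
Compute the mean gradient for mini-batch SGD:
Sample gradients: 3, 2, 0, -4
Average gradient = 0.25

Average = (1/4)(3 + 2 + 0 + -4) = 1/4 = 0.25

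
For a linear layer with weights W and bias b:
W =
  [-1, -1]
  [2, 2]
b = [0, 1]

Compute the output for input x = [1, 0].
y = [-1, 3]

Wx = [-1×1 + -1×0, 2×1 + 2×0]
   = [-1, 2]
y = Wx + b = [-1 + 0, 2 + 1] = [-1, 3]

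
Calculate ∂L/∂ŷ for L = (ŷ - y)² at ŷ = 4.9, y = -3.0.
∂L/∂ŷ = 15.8

∂L/∂ŷ = 2(ŷ - y) = 2(4.9 - -3.0) = 2(7.9) = 15.8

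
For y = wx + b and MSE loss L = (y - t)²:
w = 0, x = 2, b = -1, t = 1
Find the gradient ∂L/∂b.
∂L/∂b = -4

y = wx + b = (0)(2) + -1 = -1
∂L/∂y = 2(y - t) = 2(-1 - 1) = -4
∂y/∂b = 1
∂L/∂b = ∂L/∂y · ∂y/∂b = -4 × 1 = -4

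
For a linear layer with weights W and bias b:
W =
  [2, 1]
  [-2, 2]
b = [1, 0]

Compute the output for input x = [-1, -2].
y = [-3, -2]

Wx = [2×-1 + 1×-2, -2×-1 + 2×-2]
   = [-4, -2]
y = Wx + b = [-4 + 1, -2 + 0] = [-3, -2]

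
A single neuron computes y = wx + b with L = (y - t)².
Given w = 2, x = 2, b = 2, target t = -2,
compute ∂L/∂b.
∂L/∂b = 16

y = wx + b = (2)(2) + 2 = 6
∂L/∂y = 2(y - t) = 2(6 - -2) = 16
∂y/∂b = 1
∂L/∂b = ∂L/∂y · ∂y/∂b = 16 × 1 = 16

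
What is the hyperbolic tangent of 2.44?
0.9849

tanh(2.44) = (e^(2.44) - e^(-2.44))/(e^(2.44) + e^(-2.44)) = 0.9849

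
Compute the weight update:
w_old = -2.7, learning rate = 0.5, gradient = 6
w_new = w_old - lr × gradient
w_new = -5.7

w_new = w - η·∂L/∂w = -2.7 - 0.5×(6) = -2.7 - (3) = -5.7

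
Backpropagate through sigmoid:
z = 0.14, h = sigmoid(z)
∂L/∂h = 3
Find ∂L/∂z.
∂L/∂z = 0.7463

σ(0.14) = 0.5349
σ'(0.14) = σ(0.14)(1 - σ(0.14)) = 0.5349 × 0.4651 = 0.2488
∂L/∂z = ∂L/∂h · σ'(z) = 3 × 0.2488 = 0.7463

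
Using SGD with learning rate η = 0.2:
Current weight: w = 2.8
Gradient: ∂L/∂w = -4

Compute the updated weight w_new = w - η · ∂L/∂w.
w_new = 3.6

w_new = w - η·∂L/∂w = 2.8 - 0.2×(-4) = 2.8 - (-0.8) = 3.6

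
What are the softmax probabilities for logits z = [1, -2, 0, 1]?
p = [0.4136, 0.0206, 0.1522, 0.4136]

exp(z) = [2.718, 0.1353, 1, 2.718]
Sum = 6.572
p = [0.4136, 0.0206, 0.1522, 0.4136]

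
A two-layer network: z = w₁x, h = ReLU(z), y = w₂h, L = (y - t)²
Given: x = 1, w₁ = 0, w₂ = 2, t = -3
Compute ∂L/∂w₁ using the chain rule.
∂L/∂w₁ = 0

Forward pass:
z = w₁x = 0×1 = 0
h = ReLU(0) = 0
y = w₂h = 2×0 = 0

Backward pass:
∂L/∂y = 2(y - t) = 2(0 - -3) = 6
∂y/∂h = w₂ = 2
∂h/∂z = 0 (ReLU derivative)
∂z/∂w₁ = x = 1

∂L/∂w₁ = 6 × 2 × 0 × 1 = 0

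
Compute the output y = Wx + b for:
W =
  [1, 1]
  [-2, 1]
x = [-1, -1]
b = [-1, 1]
y = [-3, 2]

Wx = [1×-1 + 1×-1, -2×-1 + 1×-1]
   = [-2, 1]
y = Wx + b = [-2 + -1, 1 + 1] = [-3, 2]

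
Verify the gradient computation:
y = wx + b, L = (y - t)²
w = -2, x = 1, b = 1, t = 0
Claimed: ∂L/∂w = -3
Incorrect

y = (-2)(1) + 1 = -1
∂L/∂y = 2(y - t) = 2(-1 - 0) = -2
∂y/∂w = x = 1
∂L/∂w = -2 × 1 = -2

Claimed value: -3
Incorrect: The correct gradient is -2.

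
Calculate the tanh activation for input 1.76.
0.9425

tanh(1.76) = (e^(1.76) - e^(-1.76))/(e^(1.76) + e^(-1.76)) = 0.9425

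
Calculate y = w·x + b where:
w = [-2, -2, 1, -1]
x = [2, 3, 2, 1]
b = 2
y = -7

y = (-2)(2) + (-2)(3) + (1)(2) + (-1)(1) + 2 = -7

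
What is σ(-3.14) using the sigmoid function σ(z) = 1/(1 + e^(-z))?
0.04149

sigmoid(-3.14) = 1/(1 + e^(3.14)) = 1/(1 + 23.1) = 0.04149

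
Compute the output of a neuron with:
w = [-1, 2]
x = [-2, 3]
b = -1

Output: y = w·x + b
y = 7

y = (-1)(-2) + (2)(3) + -1 = 7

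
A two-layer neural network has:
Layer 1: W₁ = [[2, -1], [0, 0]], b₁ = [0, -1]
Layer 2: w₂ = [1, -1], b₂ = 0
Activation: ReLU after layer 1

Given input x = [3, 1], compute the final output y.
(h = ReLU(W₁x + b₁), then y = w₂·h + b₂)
y = 5

Layer 1 pre-activation: z₁ = [5, -1]
After ReLU: h = [5, 0]
Layer 2 output: y = 1×5 + -1×0 + 0 = 5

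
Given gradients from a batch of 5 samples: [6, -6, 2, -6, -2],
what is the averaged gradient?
Average gradient = -1.2

Average = (1/5)(6 + -6 + 2 + -6 + -2) = -6/5 = -1.2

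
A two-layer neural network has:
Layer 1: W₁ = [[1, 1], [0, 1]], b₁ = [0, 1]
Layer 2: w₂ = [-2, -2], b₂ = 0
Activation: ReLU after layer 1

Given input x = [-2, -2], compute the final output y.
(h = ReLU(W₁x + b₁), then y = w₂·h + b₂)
y = 0

Layer 1 pre-activation: z₁ = [-4, -1]
After ReLU: h = [0, 0]
Layer 2 output: y = -2×0 + -2×0 + 0 = 0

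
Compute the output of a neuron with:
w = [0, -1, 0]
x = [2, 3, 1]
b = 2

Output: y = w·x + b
y = -1

y = (0)(2) + (-1)(3) + (0)(1) + 2 = -1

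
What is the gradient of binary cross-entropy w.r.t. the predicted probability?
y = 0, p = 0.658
∂L/∂p = 2.924

∂L/∂p = -y/p + (1-y)/(1-p) = 0 + 1/0.342 = 2.924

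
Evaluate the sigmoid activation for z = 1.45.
0.81

sigmoid(1.45) = 1/(1 + e^(-1.45)) = 1/(1 + 0.2346) = 0.81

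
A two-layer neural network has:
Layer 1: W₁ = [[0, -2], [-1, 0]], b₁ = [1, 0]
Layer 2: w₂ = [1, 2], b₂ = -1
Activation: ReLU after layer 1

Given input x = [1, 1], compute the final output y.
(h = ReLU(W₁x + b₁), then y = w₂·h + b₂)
y = -1

Layer 1 pre-activation: z₁ = [-1, -1]
After ReLU: h = [0, 0]
Layer 2 output: y = 1×0 + 2×0 + -1 = -1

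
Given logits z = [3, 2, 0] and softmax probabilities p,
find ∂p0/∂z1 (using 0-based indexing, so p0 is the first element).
∂p0/∂z1 = -0.183

p = softmax(z) = [0.7054, 0.2595, 0.03512]
p0 = 0.7054, p1 = 0.2595

∂p0/∂z1 = -p0 × p1 = -0.7054 × 0.2595 = -0.183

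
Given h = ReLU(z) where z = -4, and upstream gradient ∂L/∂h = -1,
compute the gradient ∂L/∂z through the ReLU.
∂L/∂z = 0

h = ReLU(-4) = 0
Since z < 0: ∂h/∂z = 0
∂L/∂z = ∂L/∂h · ∂h/∂z = -1 × 0 = 0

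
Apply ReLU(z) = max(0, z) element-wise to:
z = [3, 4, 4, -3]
h = [3, 4, 4, 0]

ReLU applied element-wise: max(0,3)=3, max(0,4)=4, max(0,4)=4, max(0,-3)=0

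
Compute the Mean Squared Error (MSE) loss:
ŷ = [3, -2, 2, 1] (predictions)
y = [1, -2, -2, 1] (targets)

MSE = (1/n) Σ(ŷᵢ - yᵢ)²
MSE = 5

MSE = (1/4)((3-1)² + (-2--2)² + (2--2)² + (1-1)²) = (1/4)(4 + 0 + 16 + 0) = 5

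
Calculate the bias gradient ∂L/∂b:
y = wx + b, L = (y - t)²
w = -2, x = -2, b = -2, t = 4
∂L/∂b = -4

y = wx + b = (-2)(-2) + -2 = 2
∂L/∂y = 2(y - t) = 2(2 - 4) = -4
∂y/∂b = 1
∂L/∂b = ∂L/∂y · ∂y/∂b = -4 × 1 = -4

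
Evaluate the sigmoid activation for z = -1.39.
0.1994

sigmoid(-1.39) = 1/(1 + e^(1.39)) = 1/(1 + 4.015) = 0.1994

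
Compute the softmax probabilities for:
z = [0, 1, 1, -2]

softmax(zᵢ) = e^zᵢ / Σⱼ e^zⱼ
p = [0.1522, 0.4136, 0.4136, 0.0206]

exp(z) = [1, 2.718, 2.718, 0.1353]
Sum = 6.572
p = [0.1522, 0.4136, 0.4136, 0.0206]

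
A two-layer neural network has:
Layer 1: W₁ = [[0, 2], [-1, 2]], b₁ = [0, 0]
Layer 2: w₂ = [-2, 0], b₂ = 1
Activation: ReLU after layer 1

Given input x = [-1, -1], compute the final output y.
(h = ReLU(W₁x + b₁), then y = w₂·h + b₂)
y = 1

Layer 1 pre-activation: z₁ = [-2, -1]
After ReLU: h = [0, 0]
Layer 2 output: y = -2×0 + 0×0 + 1 = 1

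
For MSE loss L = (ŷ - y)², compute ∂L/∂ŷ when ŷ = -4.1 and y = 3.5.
∂L/∂ŷ = -15.2

∂L/∂ŷ = 2(ŷ - y) = 2(-4.1 - 3.5) = 2(-7.6) = -15.2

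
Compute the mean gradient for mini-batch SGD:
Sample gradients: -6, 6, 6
Average gradient = 2

Average = (1/3)(-6 + 6 + 6) = 6/3 = 2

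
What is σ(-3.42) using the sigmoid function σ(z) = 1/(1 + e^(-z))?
0.03168

sigmoid(-3.42) = 1/(1 + e^(3.42)) = 1/(1 + 30.57) = 0.03168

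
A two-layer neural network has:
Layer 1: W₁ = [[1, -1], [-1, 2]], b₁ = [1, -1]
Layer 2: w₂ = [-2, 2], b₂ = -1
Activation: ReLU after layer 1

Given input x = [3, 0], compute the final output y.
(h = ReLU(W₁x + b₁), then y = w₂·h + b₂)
y = -9

Layer 1 pre-activation: z₁ = [4, -4]
After ReLU: h = [4, 0]
Layer 2 output: y = -2×4 + 2×0 + -1 = -9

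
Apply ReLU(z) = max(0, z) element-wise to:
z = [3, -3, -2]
h = [3, 0, 0]

ReLU applied element-wise: max(0,3)=3, max(0,-3)=0, max(0,-2)=0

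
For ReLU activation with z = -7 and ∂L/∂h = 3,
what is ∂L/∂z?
∂L/∂z = 0

h = ReLU(-7) = 0
Since z < 0: ∂h/∂z = 0
∂L/∂z = ∂L/∂h · ∂h/∂z = 3 × 0 = 0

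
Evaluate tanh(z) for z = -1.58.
-0.9186

tanh(-1.58) = (e^(-1.58) - e^(1.58))/(e^(-1.58) + e^(1.58)) = -0.9186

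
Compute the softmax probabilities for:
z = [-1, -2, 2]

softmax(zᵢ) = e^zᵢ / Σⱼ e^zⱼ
p = [0.0466, 0.0171, 0.9362]

exp(z) = [0.3679, 0.1353, 7.389]
Sum = 7.892
p = [0.0466, 0.0171, 0.9362]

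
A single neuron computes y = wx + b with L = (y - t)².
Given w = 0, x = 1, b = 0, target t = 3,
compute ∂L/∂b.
∂L/∂b = -6

y = wx + b = (0)(1) + 0 = 0
∂L/∂y = 2(y - t) = 2(0 - 3) = -6
∂y/∂b = 1
∂L/∂b = ∂L/∂y · ∂y/∂b = -6 × 1 = -6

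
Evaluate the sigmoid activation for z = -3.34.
0.03422

sigmoid(-3.34) = 1/(1 + e^(3.34)) = 1/(1 + 28.22) = 0.03422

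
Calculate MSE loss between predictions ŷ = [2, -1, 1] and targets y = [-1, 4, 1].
MSE = 11.33

MSE = (1/3)((2--1)² + (-1-4)² + (1-1)²) = (1/3)(9 + 25 + 0) = 11.33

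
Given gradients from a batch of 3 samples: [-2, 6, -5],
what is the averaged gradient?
Average gradient = -0.3333

Average = (1/3)(-2 + 6 + -5) = -1/3 = -0.3333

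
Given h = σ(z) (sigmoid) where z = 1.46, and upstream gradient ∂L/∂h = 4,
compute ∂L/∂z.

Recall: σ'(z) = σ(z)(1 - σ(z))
∂L/∂z = 0.6118

σ(1.46) = 0.8115
σ'(1.46) = σ(1.46)(1 - σ(1.46)) = 0.8115 × 0.1885 = 0.1529
∂L/∂z = ∂L/∂h · σ'(z) = 4 × 0.1529 = 0.6118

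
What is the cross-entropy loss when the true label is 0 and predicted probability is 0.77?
L = 1.47

L = -0·log(0.77) - 1·log(0.23) = -log(0.23) = 1.47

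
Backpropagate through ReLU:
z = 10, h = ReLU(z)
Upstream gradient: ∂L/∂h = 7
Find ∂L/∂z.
∂L/∂z = 7

h = ReLU(10) = 10
Since z > 0: ∂h/∂z = 1
∂L/∂z = ∂L/∂h · ∂h/∂z = 7 × 1 = 7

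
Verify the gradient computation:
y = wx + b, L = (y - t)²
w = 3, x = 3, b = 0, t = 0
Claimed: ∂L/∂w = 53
Incorrect

y = (3)(3) + 0 = 9
∂L/∂y = 2(y - t) = 2(9 - 0) = 18
∂y/∂w = x = 3
∂L/∂w = 18 × 3 = 54

Claimed value: 53
Incorrect: The correct gradient is 54.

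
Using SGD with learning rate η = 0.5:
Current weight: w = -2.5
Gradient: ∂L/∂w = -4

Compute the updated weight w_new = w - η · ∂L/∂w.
w_new = -0.5

w_new = w - η·∂L/∂w = -2.5 - 0.5×(-4) = -2.5 - (-2) = -0.5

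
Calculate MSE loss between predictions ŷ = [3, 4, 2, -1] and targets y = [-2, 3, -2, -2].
MSE = 10.75

MSE = (1/4)((3--2)² + (4-3)² + (2--2)² + (-1--2)²) = (1/4)(25 + 1 + 16 + 1) = 10.75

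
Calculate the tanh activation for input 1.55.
0.9138

tanh(1.55) = (e^(1.55) - e^(-1.55))/(e^(1.55) + e^(-1.55)) = 0.9138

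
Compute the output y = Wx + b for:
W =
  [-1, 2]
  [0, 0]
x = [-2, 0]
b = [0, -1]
y = [2, -1]

Wx = [-1×-2 + 2×0, 0×-2 + 0×0]
   = [2, 0]
y = Wx + b = [2 + 0, 0 + -1] = [2, -1]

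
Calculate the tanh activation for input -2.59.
-0.9888

tanh(-2.59) = (e^(-2.59) - e^(2.59))/(e^(-2.59) + e^(2.59)) = -0.9888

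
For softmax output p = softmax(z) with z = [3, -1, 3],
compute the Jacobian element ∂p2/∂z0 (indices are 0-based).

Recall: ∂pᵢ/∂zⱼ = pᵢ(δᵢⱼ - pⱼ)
∂p2/∂z0 = -0.2455

p = softmax(z) = [0.4955, 0.009075, 0.4955]
p2 = 0.4955, p0 = 0.4955

∂p2/∂z0 = -p2 × p0 = -0.4955 × 0.4955 = -0.2455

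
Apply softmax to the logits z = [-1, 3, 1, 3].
p = [0.0085, 0.4643, 0.0628, 0.4643]

exp(z) = [0.3679, 20.09, 2.718, 20.09]
Sum = 43.26
p = [0.0085, 0.4643, 0.0628, 0.4643]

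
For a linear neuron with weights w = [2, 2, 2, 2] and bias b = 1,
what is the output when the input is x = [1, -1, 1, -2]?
y = -1

y = (2)(1) + (2)(-1) + (2)(1) + (2)(-2) + 1 = -1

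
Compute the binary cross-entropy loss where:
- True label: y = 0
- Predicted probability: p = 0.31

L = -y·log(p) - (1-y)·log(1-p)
L = 0.3711

L = -0·log(0.31) - 1·log(0.69) = -log(0.69) = 0.3711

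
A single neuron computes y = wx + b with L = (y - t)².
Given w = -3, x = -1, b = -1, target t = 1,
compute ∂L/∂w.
∂L/∂w = -2

y = wx + b = (-3)(-1) + -1 = 2
∂L/∂y = 2(y - t) = 2(2 - 1) = 2
∂y/∂w = x = -1
∂L/∂w = ∂L/∂y · ∂y/∂w = 2 × -1 = -2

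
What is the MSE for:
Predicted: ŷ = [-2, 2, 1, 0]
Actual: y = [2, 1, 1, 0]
MSE = 4.25

MSE = (1/4)((-2-2)² + (2-1)² + (1-1)² + (0-0)²) = (1/4)(16 + 1 + 0 + 0) = 4.25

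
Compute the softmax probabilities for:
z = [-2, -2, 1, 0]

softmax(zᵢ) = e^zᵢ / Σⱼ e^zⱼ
p = [0.0339, 0.0339, 0.6815, 0.2507]

exp(z) = [0.1353, 0.1353, 2.718, 1]
Sum = 3.989
p = [0.0339, 0.0339, 0.6815, 0.2507]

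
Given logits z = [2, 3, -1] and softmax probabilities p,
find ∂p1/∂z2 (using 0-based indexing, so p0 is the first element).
∂p1/∂z2 = -0.009532

p = softmax(z) = [0.2654, 0.7214, 0.01321]
p1 = 0.7214, p2 = 0.01321

∂p1/∂z2 = -p1 × p2 = -0.7214 × 0.01321 = -0.009532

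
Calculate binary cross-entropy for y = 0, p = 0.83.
L = 1.772

L = -0·log(0.83) - 1·log(0.17) = -log(0.17) = 1.772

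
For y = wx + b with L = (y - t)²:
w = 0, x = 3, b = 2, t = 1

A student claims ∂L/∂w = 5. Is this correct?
Incorrect

y = (0)(3) + 2 = 2
∂L/∂y = 2(y - t) = 2(2 - 1) = 2
∂y/∂w = x = 3
∂L/∂w = 2 × 3 = 6

Claimed value: 5
Incorrect: The correct gradient is 6.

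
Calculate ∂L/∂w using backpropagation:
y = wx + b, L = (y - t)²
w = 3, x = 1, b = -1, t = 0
∂L/∂w = 4

y = wx + b = (3)(1) + -1 = 2
∂L/∂y = 2(y - t) = 2(2 - 0) = 4
∂y/∂w = x = 1
∂L/∂w = ∂L/∂y · ∂y/∂w = 4 × 1 = 4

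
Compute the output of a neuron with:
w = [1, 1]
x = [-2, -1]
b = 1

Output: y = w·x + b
y = -2

y = (1)(-2) + (1)(-1) + 1 = -2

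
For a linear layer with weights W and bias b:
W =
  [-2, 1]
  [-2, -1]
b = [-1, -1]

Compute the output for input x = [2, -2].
y = [-7, -3]

Wx = [-2×2 + 1×-2, -2×2 + -1×-2]
   = [-6, -2]
y = Wx + b = [-6 + -1, -2 + -1] = [-7, -3]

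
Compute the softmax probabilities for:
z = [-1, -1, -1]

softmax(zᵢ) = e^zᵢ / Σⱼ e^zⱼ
p = [0.3333, 0.3333, 0.3333]

exp(z) = [0.3679, 0.3679, 0.3679]
Sum = 1.104
p = [0.3333, 0.3333, 0.3333]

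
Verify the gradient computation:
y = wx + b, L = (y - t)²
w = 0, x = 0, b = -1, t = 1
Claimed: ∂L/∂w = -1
Incorrect

y = (0)(0) + -1 = -1
∂L/∂y = 2(y - t) = 2(-1 - 1) = -4
∂y/∂w = x = 0
∂L/∂w = -4 × 0 = 0

Claimed value: -1
Incorrect: The correct gradient is 0.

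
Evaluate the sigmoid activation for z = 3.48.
0.9701

sigmoid(3.48) = 1/(1 + e^(-3.48)) = 1/(1 + 0.03081) = 0.9701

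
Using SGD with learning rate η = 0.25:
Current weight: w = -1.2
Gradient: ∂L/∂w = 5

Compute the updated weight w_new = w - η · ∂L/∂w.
w_new = -2.45

w_new = w - η·∂L/∂w = -1.2 - 0.25×(5) = -1.2 - (1.25) = -2.45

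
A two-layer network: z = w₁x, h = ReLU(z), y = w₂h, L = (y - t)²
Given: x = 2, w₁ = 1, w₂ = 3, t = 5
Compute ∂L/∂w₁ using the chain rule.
∂L/∂w₁ = 12

Forward pass:
z = w₁x = 1×2 = 2
h = ReLU(2) = 2
y = w₂h = 3×2 = 6

Backward pass:
∂L/∂y = 2(y - t) = 2(6 - 5) = 2
∂y/∂h = w₂ = 3
∂h/∂z = 1 (ReLU derivative)
∂z/∂w₁ = x = 2

∂L/∂w₁ = 2 × 3 × 1 × 2 = 12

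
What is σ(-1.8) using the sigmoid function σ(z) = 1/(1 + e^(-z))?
0.1419

sigmoid(-1.8) = 1/(1 + e^(1.8)) = 1/(1 + 6.05) = 0.1419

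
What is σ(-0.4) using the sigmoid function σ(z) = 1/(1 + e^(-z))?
0.4013

sigmoid(-0.4) = 1/(1 + e^(0.4)) = 1/(1 + 1.492) = 0.4013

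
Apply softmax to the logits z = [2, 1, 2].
p = [0.4223, 0.1554, 0.4223]

exp(z) = [7.389, 2.718, 7.389]
Sum = 17.5
p = [0.4223, 0.1554, 0.4223]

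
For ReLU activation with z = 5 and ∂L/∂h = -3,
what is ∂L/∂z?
∂L/∂z = -3

h = ReLU(5) = 5
Since z > 0: ∂h/∂z = 1
∂L/∂z = ∂L/∂h · ∂h/∂z = -3 × 1 = -3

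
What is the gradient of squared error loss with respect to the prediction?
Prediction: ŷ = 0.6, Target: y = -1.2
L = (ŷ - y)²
∂L/∂ŷ = 3.6

∂L/∂ŷ = 2(ŷ - y) = 2(0.6 - -1.2) = 2(1.8) = 3.6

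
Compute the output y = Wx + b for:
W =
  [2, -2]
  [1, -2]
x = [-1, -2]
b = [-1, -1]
y = [1, 2]

Wx = [2×-1 + -2×-2, 1×-1 + -2×-2]
   = [2, 3]
y = Wx + b = [2 + -1, 3 + -1] = [1, 2]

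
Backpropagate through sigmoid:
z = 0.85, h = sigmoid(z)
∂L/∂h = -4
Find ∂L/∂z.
∂L/∂z = -0.8391

σ(0.85) = 0.7006
σ'(0.85) = σ(0.85)(1 - σ(0.85)) = 0.7006 × 0.2994 = 0.2098
∂L/∂z = ∂L/∂h · σ'(z) = -4 × 0.2098 = -0.8391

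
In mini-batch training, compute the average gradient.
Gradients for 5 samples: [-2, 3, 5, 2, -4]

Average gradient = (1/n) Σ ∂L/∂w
Average gradient = 0.8

Average = (1/5)(-2 + 3 + 5 + 2 + -4) = 4/5 = 0.8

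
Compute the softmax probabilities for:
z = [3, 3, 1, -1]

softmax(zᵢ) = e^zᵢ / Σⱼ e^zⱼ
p = [0.4643, 0.4643, 0.0628, 0.0085]

exp(z) = [20.09, 20.09, 2.718, 0.3679]
Sum = 43.26
p = [0.4643, 0.4643, 0.0628, 0.0085]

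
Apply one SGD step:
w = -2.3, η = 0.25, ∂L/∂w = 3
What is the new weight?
w_new = -3.05

w_new = w - η·∂L/∂w = -2.3 - 0.25×(3) = -2.3 - (0.75) = -3.05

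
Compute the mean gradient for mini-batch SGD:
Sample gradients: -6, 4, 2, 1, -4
Average gradient = -0.6

Average = (1/5)(-6 + 4 + 2 + 1 + -4) = -3/5 = -0.6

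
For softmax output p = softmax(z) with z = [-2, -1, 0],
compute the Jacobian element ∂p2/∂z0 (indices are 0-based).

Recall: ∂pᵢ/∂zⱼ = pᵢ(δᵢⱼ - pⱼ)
∂p2/∂z0 = -0.05989

p = softmax(z) = [0.09003, 0.2447, 0.6652]
p2 = 0.6652, p0 = 0.09003

∂p2/∂z0 = -p2 × p0 = -0.6652 × 0.09003 = -0.05989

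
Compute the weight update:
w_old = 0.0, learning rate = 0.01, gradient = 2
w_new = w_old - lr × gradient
w_new = -0.02

w_new = w - η·∂L/∂w = 0.0 - 0.01×(2) = 0.0 - (0.02) = -0.02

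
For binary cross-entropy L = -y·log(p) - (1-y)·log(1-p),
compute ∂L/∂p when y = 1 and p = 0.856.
∂L/∂p = -1.168

∂L/∂p = -y/p + (1-y)/(1-p) = -1/0.856 + 0 = -1.168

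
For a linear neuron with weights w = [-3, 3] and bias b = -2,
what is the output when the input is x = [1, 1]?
y = -2

y = (-3)(1) + (3)(1) + -2 = -2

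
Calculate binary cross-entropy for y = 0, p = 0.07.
L = 0.07257

L = -0·log(0.07) - 1·log(0.93) = -log(0.93) = 0.07257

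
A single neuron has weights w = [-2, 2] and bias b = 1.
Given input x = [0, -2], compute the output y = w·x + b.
y = -3

y = (-2)(0) + (2)(-2) + 1 = -3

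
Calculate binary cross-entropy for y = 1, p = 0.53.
L = 0.6349

L = -1·log(0.53) - 0·log(0.47) = -log(0.53) = 0.6349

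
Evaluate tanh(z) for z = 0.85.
0.6911

tanh(0.85) = (e^(0.85) - e^(-0.85))/(e^(0.85) + e^(-0.85)) = 0.6911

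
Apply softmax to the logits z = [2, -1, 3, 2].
p = [0.2097, 0.0104, 0.5701, 0.2097]

exp(z) = [7.389, 0.3679, 20.09, 7.389]
Sum = 35.23
p = [0.2097, 0.0104, 0.5701, 0.2097]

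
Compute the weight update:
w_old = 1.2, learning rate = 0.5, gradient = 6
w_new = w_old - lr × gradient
w_new = -1.8

w_new = w - η·∂L/∂w = 1.2 - 0.5×(6) = 1.2 - (3) = -1.8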